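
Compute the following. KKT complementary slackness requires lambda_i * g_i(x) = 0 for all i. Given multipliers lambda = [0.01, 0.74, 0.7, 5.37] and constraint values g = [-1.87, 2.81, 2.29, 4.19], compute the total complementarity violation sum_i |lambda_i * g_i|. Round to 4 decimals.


KKT complementary slackness check:
lambda_1 * g_1 = 0.01 * -1.87 = -0.0187
lambda_2 * g_2 = 0.74 * 2.81 = 2.0794
lambda_3 * g_3 = 0.7 * 2.29 = 1.603
lambda_4 * g_4 = 5.37 * 4.19 = 22.5003
Total violation = 0.0187 + 2.0794 + 1.603 + 22.5003 = 26.2014


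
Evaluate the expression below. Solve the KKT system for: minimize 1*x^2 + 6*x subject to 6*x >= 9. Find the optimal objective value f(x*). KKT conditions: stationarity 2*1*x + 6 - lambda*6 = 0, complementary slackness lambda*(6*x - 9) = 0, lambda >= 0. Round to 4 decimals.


Step 1: Try lambda = 0 (constraint inactive).
x_unc = -6/(2*1) = -3.0
Check: 6*-3.0 = -18.0 < 9 -- violated!
Step 2: Constraint must be active: 6*x = 9
x* = 9/6 = 1.5
lambda = (2*1*1.5 + 6)/6 = 1.5
Step 3: Compute optimal value.
f(x*) = 1*1.5^2 + 6*1.5 = 11.25


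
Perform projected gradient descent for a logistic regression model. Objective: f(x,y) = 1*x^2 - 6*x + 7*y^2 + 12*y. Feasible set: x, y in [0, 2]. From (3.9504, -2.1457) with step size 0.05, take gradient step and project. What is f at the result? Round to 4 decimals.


Step 1: Compute gradient at (3.9504, -2.1457).
grad_x = 2*1*3.9504 - 6 = 1.9008
grad_y = 2*7*-2.1457 + 12 = -18.0398
Step 2: Gradient step.
x_raw = 3.9504 - 0.05*1.9008 = 3.8554
y_raw = -2.1457 - 0.05*-18.0398 = -1.2437
Step 3: Project onto [0, 2].
x_proj = clip(3.8554) = 2.0
y_proj = clip(-1.2437) = 0.0
Step 4: Evaluate f.
f(2.0, 0.0) = -8.0


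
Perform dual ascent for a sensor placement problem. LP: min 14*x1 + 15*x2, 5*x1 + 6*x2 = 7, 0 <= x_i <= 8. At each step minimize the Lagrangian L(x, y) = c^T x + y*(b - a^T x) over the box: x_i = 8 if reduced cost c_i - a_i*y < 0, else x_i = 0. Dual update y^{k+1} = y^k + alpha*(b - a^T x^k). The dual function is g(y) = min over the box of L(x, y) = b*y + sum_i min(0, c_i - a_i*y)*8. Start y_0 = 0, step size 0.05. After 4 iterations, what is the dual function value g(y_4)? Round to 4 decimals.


Dual ascent for LP: min 14*x1 + 15*x2, 5*x1 + 6*x2 = 7, 0 <= x_i <= 8
Step 1: y^k = 0.0, reduced costs: (14.0, 15.0)
  x^k = (0.0, 0.0), subgradient = b - a^T x = 7.0
  y^{k+1} = 0.0 + 0.05*7.0 = 0.35
Step 2: y^k = 0.35, reduced costs: (12.25, 12.9)
  x^k = (0.0, 0.0), subgradient = b - a^T x = 7.0
  y^{k+1} = 0.35 + 0.05*7.0 = 0.7
Step 3: y^k = 0.7, reduced costs: (10.5, 10.8)
  x^k = (0.0, 0.0), subgradient = b - a^T x = 7.0
  y^{k+1} = 0.7 + 0.05*7.0 = 1.05
Step 4: y^k = 1.05, reduced costs: (8.75, 8.7)
  x^k = (0.0, 0.0), subgradient = b - a^T x = 7.0
  y^{k+1} = 1.05 + 0.05*7.0 = 1.4
Dual objective at y_4 = 1.4: reduced costs (7.0, 6.6), box minimizer x = (0.0, 0.0)
g(y_4) = b*y + (c1 - a1*y)*x1 + (c2 - a2*y)*x2 = 7*1.4 + 7.0*0.0 + 6.6*0.0 = 9.8 + 0.0 + 0.0 = 9.8


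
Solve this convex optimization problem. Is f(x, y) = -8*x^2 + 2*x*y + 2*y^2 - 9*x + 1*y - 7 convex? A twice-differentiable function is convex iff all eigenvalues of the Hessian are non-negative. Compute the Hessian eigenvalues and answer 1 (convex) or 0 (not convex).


The Hessian of f(x,y) = -8*x^2 + 2*x*y + 2*y^2 - 9*x + 1*y - 7 is:
H = [[-16, 2], [2, 4]]
Trace = -16 + 4 = -12
Determinant = -16*4 - (2)^2 = -68
Discriminant = (-12)^2 - 4*-68 = 416.0
Eigenvalues: lambda_1 = -16.198, lambda_2 = 4.198
The function is not convex.

0


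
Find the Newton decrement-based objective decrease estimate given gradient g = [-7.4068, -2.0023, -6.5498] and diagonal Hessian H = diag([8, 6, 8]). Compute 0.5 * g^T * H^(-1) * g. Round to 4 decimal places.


Step 1: H is diagonal, so H^(-1) * g = [-0.9259, -0.3337, -0.8187].
Step 2: g^T H^(-1) g = sum_i g_i^2 / H_ii
  = (-7.4068)^2/8 + (-2.0023)^2/6 + (-6.5498)^2/8
  = 6.8576 + 0.6682 + 5.3625 = 12.8883
Step 3: Objective decrease = 0.5 * g^T H^(-1) g = 6.4441


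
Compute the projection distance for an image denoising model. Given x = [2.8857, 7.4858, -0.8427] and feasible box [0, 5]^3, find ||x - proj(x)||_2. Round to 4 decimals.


Project each component onto [0, 5].
clip(2.8857) = 2.8857, clip(7.4858) = 5.0, clip(-0.8427) = 0.0
Projection = [2.8857, 5.0, 0.0]
Squared diffs: [0.0, 6.1792, 0.7101]
Distance = sqrt(6.8893) = 2.6248


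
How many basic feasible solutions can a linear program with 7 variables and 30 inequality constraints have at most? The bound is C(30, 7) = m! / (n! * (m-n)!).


Each vertex corresponds to some choice of n active constraints out of m, so the number of vertices is at most C(m, n) = m! / (n!(m-n)!).
m = 30, n = 7
Numerator: 30 * 29 * 28 * 27 * 26 * 25 * 24
Denominator: 7! = 5040
C(30, 7) = 2035800


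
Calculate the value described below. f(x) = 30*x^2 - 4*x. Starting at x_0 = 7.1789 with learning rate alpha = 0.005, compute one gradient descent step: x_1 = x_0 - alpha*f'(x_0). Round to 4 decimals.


We compute the gradient at x_0 and apply the update.
f'(x) = 60*x - 4
f'(7.1789) = 60*7.1789 - 4 = 426.734
x_1 = 7.1789 - 0.005*426.734 = 5.0452


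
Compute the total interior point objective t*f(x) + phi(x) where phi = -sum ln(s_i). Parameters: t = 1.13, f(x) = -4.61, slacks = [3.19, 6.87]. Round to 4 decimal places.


Step 1: Compute log-barrier.
ln values: [1.16, 1.9272]
phi = -(1.16 + 1.9272) = -3.0872
Step 2: Compute augmented objective.
t*f(x) = 1.13*-4.61 = -5.2093
Total = -5.2093 - 3.0872 = -8.2965


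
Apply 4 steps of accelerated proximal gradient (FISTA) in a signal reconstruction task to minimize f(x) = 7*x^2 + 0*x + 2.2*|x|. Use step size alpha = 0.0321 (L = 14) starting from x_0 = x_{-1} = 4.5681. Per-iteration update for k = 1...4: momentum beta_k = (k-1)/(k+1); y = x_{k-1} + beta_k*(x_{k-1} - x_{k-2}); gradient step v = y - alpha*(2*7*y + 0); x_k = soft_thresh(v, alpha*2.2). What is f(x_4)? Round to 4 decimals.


FISTA on f(x) = 7*x^2 + 0*x + 2.2*|x|
L = 14, alpha = 0.0321
Iteration 1: beta = 0.0, y = 4.5681 + 0.0*(4.5681 - 4.5681) = 4.5681
  grad(y) = 63.9534, v = y - alpha*grad = 2.5152
  prox(v) = soft_thresh(2.5152, 0.0706) = 2.4446
Iteration 2: beta = 0.3333, y = 2.4446 + 0.3333*(2.4446 - 4.5681) = 1.7367
  grad(y) = 24.3143, v = y - alpha*grad = 0.9562
  prox(v) = soft_thresh(0.9562, 0.0706) = 0.8856
Iteration 3: beta = 0.5, y = 0.8856 + 0.5*(0.8856 - 2.4446) = 0.1062
  grad(y) = 1.4861, v = y - alpha*grad = 0.0584
  prox(v) = soft_thresh(0.0584, 0.0706) = 0.0
Iteration 4: beta = 0.6, y = 0.0 + 0.6*(0.0 - 0.8856) = -0.5314
  grad(y) = -7.4393, v = y - alpha*grad = -0.2926
  prox(v) = soft_thresh(-0.2926, 0.0706) = -0.222
f(x_4) = 7*(-0.222)^2 + 0*(-0.222) + 2.2*|-0.222| = 0.8332


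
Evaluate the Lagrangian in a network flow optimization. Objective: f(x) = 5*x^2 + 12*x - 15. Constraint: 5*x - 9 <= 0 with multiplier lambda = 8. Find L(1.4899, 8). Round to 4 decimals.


Step 1: Evaluate f(x).
f(1.4899) = 5*1.4899^2 + 12*1.4899 - 15 = 13.9778
Step 2: Evaluate g(x).
g(1.4899) = 5*1.4899 - 9 = -1.5505
Step 3: Compute Lagrangian.
L = 13.9778 + 8*-1.5505 = 1.5738


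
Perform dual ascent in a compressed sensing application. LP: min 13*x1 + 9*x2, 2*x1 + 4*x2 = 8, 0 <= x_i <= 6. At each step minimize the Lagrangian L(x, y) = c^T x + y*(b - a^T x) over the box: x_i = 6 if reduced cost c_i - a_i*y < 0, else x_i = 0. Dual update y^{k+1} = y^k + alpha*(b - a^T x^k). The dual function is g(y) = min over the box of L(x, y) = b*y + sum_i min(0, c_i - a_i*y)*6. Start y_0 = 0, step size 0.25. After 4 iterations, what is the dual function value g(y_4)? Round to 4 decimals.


Dual ascent for LP: min 13*x1 + 9*x2, 2*x1 + 4*x2 = 8, 0 <= x_i <= 6
Step 1: y^k = 0.0, reduced costs: (13.0, 9.0)
  x^k = (0.0, 0.0), subgradient = b - a^T x = 8.0
  y^{k+1} = 0.0 + 0.25*8.0 = 2.0
Step 2: y^k = 2.0, reduced costs: (9.0, 1.0)
  x^k = (0.0, 0.0), subgradient = b - a^T x = 8.0
  y^{k+1} = 2.0 + 0.25*8.0 = 4.0
Step 3: y^k = 4.0, reduced costs: (5.0, -7.0)
  x^k = (0.0, 6.0), subgradient = b - a^T x = -16.0
  y^{k+1} = 4.0 + 0.25*-16.0 = 0.0
Step 4: y^k = 0.0, reduced costs: (13.0, 9.0)
  x^k = (0.0, 0.0), subgradient = b - a^T x = 8.0
  y^{k+1} = 0.0 + 0.25*8.0 = 2.0
Dual objective at y_4 = 2.0: reduced costs (9.0, 1.0), box minimizer x = (0.0, 0.0)
g(y_4) = b*y + (c1 - a1*y)*x1 + (c2 - a2*y)*x2 = 8*2.0 + 9.0*0.0 + 1.0*0.0 = 16.0 + 0.0 + 0.0 = 16.0


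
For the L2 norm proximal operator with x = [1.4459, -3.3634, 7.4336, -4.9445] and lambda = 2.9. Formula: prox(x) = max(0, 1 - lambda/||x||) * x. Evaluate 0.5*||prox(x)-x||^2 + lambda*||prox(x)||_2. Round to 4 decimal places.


Step 1: Compute ||x||.
||x|| = 9.6493
Step 2: Compute scaling factor.
scale = max(0, 1 - 2.9/9.6493) = 0.6995
Step 3: prox(x) = [1.0114, -2.3526, 5.1995, -3.4585]
||prox(x)|| = 6.7493
Step 4: Proximal objective.
0.5*||prox-x||^2 = 4.205
lambda*||prox|| = 19.573
Total = 23.7781


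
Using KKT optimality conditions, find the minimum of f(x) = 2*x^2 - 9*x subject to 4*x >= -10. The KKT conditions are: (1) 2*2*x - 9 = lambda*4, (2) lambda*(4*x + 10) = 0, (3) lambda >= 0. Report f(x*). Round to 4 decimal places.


Step 1: Try lambda = 0 (constraint inactive).
Stationarity: 2*2*x - 9 = 0
x* = 9/(2*2) = 2.25
Check constraint: 4*2.25 = 9.0 >= -10 -- satisfied.
Step 2: Compute optimal value.
f(x*) = 2*2.25^2 - 9*2.25 = -10.125


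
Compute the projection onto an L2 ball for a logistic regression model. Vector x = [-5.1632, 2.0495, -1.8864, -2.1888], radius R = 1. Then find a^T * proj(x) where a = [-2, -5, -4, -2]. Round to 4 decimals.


Step 1: Compute ||x|| (intermediates to 6 decimals).
||x|| = sqrt((-5.1632)^2 + 2.0495^2 + (-1.8864)^2 + (-2.1888)^2) = 6.261664
Step 2: Project.
Since ||x|| > R, scale = R/||x|| = 1/6.261664 = 0.159702, proj(x) = scale * x
proj(x) = [-0.824573, 0.327309, -0.301262, -0.349556]
Step 3: Dot product.
a^T * proj(x) = -2*(-0.824573) - 5*0.327309 - 4*(-0.301262) - 2*(-0.349556) = 1.9168


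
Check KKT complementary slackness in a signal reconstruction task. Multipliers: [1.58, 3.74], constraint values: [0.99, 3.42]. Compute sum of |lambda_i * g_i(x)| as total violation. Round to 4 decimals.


KKT complementary slackness check:
lambda_1 * g_1 = 1.58 * 0.99 = 1.5642
lambda_2 * g_2 = 3.74 * 3.42 = 12.7908
Total violation = 1.5642 + 12.7908 = 14.355


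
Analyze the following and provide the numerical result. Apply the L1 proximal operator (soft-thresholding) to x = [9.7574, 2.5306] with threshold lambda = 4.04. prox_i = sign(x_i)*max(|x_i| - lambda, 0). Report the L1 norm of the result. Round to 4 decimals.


Soft-thresholding with lambda = 4.04:
prox(9.7574) = sign(9.7574)*max(|9.7574| - 4.04, 0) = 5.7174
prox(2.5306) = sign(2.5306)*max(|2.5306| - 4.04, 0) = 0.0
prox(x) = [5.7174, 0.0]
||prox(x)||_1 = 5.7174 + 0.0 = 5.7174


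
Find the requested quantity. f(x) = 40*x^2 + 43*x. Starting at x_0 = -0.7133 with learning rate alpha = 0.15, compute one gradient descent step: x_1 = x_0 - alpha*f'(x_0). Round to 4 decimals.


We compute the gradient at x_0 and apply the update.
f'(x) = 80*x + 43
f'(-0.7133) = 80*-0.7133 + 43 = -14.064
x_1 = -0.7133 - 0.15*-14.064 = 1.3963


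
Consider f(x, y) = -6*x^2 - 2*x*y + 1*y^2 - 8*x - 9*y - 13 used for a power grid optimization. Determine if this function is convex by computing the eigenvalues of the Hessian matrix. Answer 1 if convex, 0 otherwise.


The Hessian of f(x,y) = -6*x^2 - 2*x*y + 1*y^2 - 8*x - 9*y - 13 is:
H = [[-12, -2], [-2, 2]]
Trace = -12 + 2 = -10
Determinant = -12*2 - (-2)^2 = -28
Discriminant = (-10)^2 - 4*-28 = 212.0
Eigenvalues: lambda_1 = -12.2801, lambda_2 = 2.2801
The function is not convex.

0


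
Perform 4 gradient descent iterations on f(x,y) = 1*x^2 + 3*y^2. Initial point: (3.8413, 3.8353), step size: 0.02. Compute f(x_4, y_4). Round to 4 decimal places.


Gradient descent on f(x,y) = 1*x^2 + 3*y^2.
Starting point: (3.8413, 3.8353), alpha = 0.02
Step 1: grad_x = 2*1*3.8413 = 7.6826, grad_y = 2*3*3.8353 = 23.0118
  x_1 = 3.8413 - 0.02*7.6826 = 3.6876
  y_1 = 3.8353 - 0.02*23.0118 = 3.3751
Step 2: grad_x = 2*1*3.6876 = 7.3753, grad_y = 2*3*3.3751 = 20.2504
  x_2 = 3.6876 - 0.02*7.3753 = 3.5401
  y_2 = 3.3751 - 0.02*20.2504 = 2.9701
Step 3: grad_x = 2*1*3.5401 = 7.0803, grad_y = 2*3*2.9701 = 17.8203
  x_3 = 3.5401 - 0.02*7.0803 = 3.3985
  y_3 = 2.9701 - 0.02*17.8203 = 2.6136
Step 4: grad_x = 2*1*3.3985 = 6.7971, grad_y = 2*3*2.6136 = 15.6819
  x_4 = 3.3985 - 0.02*6.7971 = 3.2626
  y_4 = 2.6136 - 0.02*15.6819 = 2.3
f(3.2626, 2.3) = 1*3.2626^2 + 3*2.3^2 = 26.5147


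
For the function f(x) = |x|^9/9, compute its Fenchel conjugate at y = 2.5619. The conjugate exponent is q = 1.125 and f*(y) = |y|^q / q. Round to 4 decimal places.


The conjugate exponent q satisfies 1/p + 1/q = 1.
p = 9, so q = 9/(9 - 1) = 1.125
|y|^q = 2.5619^1.125 = 2.8816
f*(2.5619) = 2.8816 / 1.125 = 2.5614


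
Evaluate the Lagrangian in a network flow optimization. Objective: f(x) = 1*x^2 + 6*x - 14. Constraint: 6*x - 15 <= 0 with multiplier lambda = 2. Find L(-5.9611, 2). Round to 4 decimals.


Step 1: Evaluate f(x).
f(-5.9611) = 1*(-5.9611)^2 + 6*(-5.9611) - 14 = -14.2319
Step 2: Evaluate g(x).
g(-5.9611) = 6*-5.9611 - 15 = -50.7666
Step 3: Compute Lagrangian.
L = -14.2319 + 2*-50.7666 = -115.7651


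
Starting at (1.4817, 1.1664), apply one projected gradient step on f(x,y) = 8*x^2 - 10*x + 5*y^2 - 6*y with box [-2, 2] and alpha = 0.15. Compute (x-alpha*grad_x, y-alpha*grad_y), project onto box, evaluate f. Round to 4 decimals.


Step 1: Compute gradient at (1.4817, 1.1664).
grad_x = 2*8*1.4817 - 10 = 13.7072
grad_y = 2*5*1.1664 - 6 = 5.664
Step 2: Gradient step.
x_raw = 1.4817 - 0.15*13.7072 = -0.5744
y_raw = 1.1664 - 0.15*5.664 = 0.3168
Step 3: Project onto [-2, 2].
x_proj = clip(-0.5744) = -0.5744
y_proj = clip(0.3168) = 0.3168
Step 4: Evaluate f.
f(-0.5744, 0.3168) = 6.9841


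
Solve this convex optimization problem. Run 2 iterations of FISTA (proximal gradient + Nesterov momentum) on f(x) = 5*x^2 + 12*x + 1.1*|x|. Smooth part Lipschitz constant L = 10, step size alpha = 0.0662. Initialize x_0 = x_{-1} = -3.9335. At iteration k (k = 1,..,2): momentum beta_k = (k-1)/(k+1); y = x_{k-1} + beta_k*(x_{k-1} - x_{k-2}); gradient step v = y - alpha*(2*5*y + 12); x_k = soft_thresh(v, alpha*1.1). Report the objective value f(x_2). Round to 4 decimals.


FISTA on f(x) = 5*x^2 + 12*x + 1.1*|x|
L = 10, alpha = 0.0662
Iteration 1: beta = 0.0, y = -3.9335 + 0.0*(-3.9335 + 3.9335) = -3.9335
  grad(y) = -27.335, v = y - alpha*grad = -2.1239
  prox(v) = soft_thresh(-2.1239, 0.0728) = -2.0511
Iteration 2: beta = 0.3333, y = -2.0511 + 0.3333*(-2.0511 + 3.9335) = -1.4236
  grad(y) = -2.2364, v = y - alpha*grad = -1.2756
  prox(v) = soft_thresh(-1.2756, 0.0728) = -1.2028
f(x_2) = 5*(-1.2028)^2 + 12*(-1.2028) + 1.1*|-1.2028| = -5.8769


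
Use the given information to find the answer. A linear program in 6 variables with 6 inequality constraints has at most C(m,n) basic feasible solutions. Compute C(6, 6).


Each vertex corresponds to some choice of n active constraints out of m, so the number of vertices is at most C(m, n) = m! / (n!(m-n)!).
m = 6, n = 6
Numerator: 6 * 5 * 4 * 3 * 2 * 1
Denominator: 6! = 720
C(6, 6) = 1


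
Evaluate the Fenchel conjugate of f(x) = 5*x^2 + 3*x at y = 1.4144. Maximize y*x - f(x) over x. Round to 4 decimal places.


f*(y) = sup_x {y*x - a*x^2 - b*x} = sup_x {(y-b)*x - a*x^2}
FOC: (y - b) - 2a*x = 0 => x* = (y - b)/(2a)
x* = (1.4144 - 3)/(2*5) = -0.1586
f*(1.4144) = (y-b)^2/(4a) = (1.4144 - 3)^2/(4*5)
= 2.5141/20 = 0.1257


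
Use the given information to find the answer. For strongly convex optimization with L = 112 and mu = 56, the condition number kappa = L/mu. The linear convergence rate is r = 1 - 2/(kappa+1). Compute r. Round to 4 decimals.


Step 1: Compute the condition number.
kappa = L/mu = 112/56 = 2.0
Step 2: Compute the convergence rate.
r = 1 - 2/(kappa + 1) = 1 - 2*mu/(L + mu) = (L - mu)/(L + mu) = 56/168 = 0.3333


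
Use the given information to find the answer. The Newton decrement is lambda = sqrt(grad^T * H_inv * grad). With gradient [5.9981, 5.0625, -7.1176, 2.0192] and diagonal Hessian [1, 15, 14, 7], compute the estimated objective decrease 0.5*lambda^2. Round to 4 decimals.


Step 1: H is diagonal, so H^(-1) * g = [5.9981, 0.3375, -0.5084, 0.2885].
Step 2: g^T H^(-1) g = sum_i g_i^2 / H_ii
  = (5.9981)^2/1 + (5.0625)^2/15 + (-7.1176)^2/14 + (2.0192)^2/7
  = 35.9772 + 1.7086 + 3.6186 + 0.5825 = 41.8868
Step 3: Objective decrease = 0.5 * g^T H^(-1) g = 20.9434


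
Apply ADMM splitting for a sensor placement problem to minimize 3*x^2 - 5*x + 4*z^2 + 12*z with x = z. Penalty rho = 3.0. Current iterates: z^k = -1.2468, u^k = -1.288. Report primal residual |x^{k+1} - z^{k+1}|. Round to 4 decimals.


ADMM iteration with rho = 3.0, z^k = -1.2468, u^k = -1.288
Step 1: x-update.
Minimize 3*x^2 - 5*x + (3.0/2)*(x + 1.2468 - 1.288)^2
FOC: (2*3 + 3.0)*x = 5 + 3.0*(-1.2468 + 1.288)
x^{k+1} = 0.5693
Step 2: z-update.
Minimize 4*z^2 + 12*z + (3.0/2)*(0.5693 - z - 1.288)^2
FOC: (2*4 + 3.0)*z = -12 + 3.0*(0.5693 - 1.288)
z^{k+1} = -1.2869
Step 3: u-update.
u^{k+1} = -1.288 + 0.5693 + 1.2869 = 0.5682
Step 4: Primal residual = |0.5693 + 1.2869| = 1.8562


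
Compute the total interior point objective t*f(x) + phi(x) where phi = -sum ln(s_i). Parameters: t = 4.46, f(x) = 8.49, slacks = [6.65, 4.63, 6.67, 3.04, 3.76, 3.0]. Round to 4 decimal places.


Step 1: Compute log-barrier.
ln values: [1.8946, 1.5326, 1.8976, 1.1119, 1.3244, 1.0986]
phi = -(1.8946 + 1.5326 + 1.8976 + 1.1119 + 1.3244 + 1.0986) = -8.8597
Step 2: Compute augmented objective.
t*f(x) = 4.46*8.49 = 37.8654
Total = 37.8654 - 8.8597 = 29.0057


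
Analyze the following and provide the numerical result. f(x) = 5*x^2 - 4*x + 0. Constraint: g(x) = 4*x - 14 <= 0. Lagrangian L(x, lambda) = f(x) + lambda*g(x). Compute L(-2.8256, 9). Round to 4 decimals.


Step 1: Evaluate f(x).
f(-2.8256) = 5*(-2.8256)^2 - 4*(-2.8256) + 0 = 51.2225
Step 2: Evaluate g(x).
g(-2.8256) = 4*-2.8256 - 14 = -25.3024
Step 3: Compute Lagrangian.
L = 51.2225 + 9*-25.3024 = -176.4991


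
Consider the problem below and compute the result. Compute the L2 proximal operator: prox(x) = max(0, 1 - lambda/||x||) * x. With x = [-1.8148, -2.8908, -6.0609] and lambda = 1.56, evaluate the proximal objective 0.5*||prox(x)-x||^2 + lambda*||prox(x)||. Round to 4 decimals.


Step 1: Compute ||x||.
||x|| = 6.9559
Step 2: Compute scaling factor.
scale = max(0, 1 - 1.56/6.9559) = 0.7757
Step 3: prox(x) = [-1.4078, -2.2425, -4.7016]
||prox(x)|| = 5.3959
Step 4: Proximal objective.
0.5*||prox-x||^2 = 1.2168
lambda*||prox|| = 8.4176
Total = 9.6344


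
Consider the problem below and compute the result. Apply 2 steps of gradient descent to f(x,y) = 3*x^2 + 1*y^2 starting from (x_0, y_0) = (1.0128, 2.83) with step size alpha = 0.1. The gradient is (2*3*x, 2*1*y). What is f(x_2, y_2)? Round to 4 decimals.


Gradient descent on f(x,y) = 3*x^2 + 1*y^2.
Starting point: (1.0128, 2.83), alpha = 0.1
Step 1: grad_x = 2*3*1.0128 = 6.0768, grad_y = 2*1*2.83 = 5.66
  x_1 = 1.0128 - 0.1*6.0768 = 0.4051
  y_1 = 2.83 - 0.1*5.66 = 2.264
Step 2: grad_x = 2*3*0.4051 = 2.4307, grad_y = 2*1*2.264 = 4.528
  x_2 = 0.4051 - 0.1*2.4307 = 0.162
  y_2 = 2.264 - 0.1*4.528 = 1.8112
f(0.162, 1.8112) = 3*0.162^2 + 1*1.8112^2 = 3.3592


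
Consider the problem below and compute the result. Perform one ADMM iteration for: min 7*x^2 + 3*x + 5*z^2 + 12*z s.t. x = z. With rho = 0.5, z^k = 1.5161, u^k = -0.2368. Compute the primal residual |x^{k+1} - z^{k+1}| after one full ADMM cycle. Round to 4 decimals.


ADMM iteration with rho = 0.5, z^k = 1.5161, u^k = -0.2368
Step 1: x-update.
Minimize 7*x^2 + 3*x + (0.5/2)*(x - 1.5161 - 0.2368)^2
FOC: (2*7 + 0.5)*x = -3 + 0.5*(1.5161 + 0.2368)
x^{k+1} = -0.1465
Step 2: z-update.
Minimize 5*z^2 + 12*z + (0.5/2)*(-0.1465 - z - 0.2368)^2
FOC: (2*5 + 0.5)*z = -12 + 0.5*(-0.1465 - 0.2368)
z^{k+1} = -1.1611
Step 3: u-update.
u^{k+1} = -0.2368 - 0.1465 + 1.1611 = 0.7779
Step 4: Primal residual = |-0.1465 + 1.1611| = 1.0147


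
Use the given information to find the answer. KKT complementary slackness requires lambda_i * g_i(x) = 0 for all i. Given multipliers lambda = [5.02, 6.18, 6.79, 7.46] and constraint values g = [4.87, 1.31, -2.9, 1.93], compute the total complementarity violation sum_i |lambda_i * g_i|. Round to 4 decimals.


KKT complementary slackness check:
lambda_1 * g_1 = 5.02 * 4.87 = 24.4474
lambda_2 * g_2 = 6.18 * 1.31 = 8.0958
lambda_3 * g_3 = 6.79 * -2.9 = -19.691
lambda_4 * g_4 = 7.46 * 1.93 = 14.3978
Total violation = 24.4474 + 8.0958 + 19.691 + 14.3978 = 66.632


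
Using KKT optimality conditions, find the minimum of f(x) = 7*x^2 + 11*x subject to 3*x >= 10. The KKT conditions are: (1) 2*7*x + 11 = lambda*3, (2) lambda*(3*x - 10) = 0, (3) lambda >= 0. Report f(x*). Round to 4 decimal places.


Step 1: Try lambda = 0 (constraint inactive).
x_unc = -11/(2*7) = -0.7857
Check: 3*-0.7857 = -2.3571 < 10 -- violated!
Step 2: Constraint must be active: 3*x = 10
x* = 10/3 = 3.3333 (rounded; the exact value 10/3 is used below)
lambda = (2*7*(10/3) + 11)/3 = 19.2222
Step 3: Compute optimal value.
f(x*) = 7*(10/3)^2 + 11*(10/3) = 114.4444


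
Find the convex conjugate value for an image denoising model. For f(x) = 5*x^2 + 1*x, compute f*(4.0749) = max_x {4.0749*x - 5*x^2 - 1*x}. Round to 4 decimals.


f*(y) = sup_x {y*x - a*x^2 - b*x} = sup_x {(y-b)*x - a*x^2}
FOC: (y - b) - 2a*x = 0 => x* = (y - b)/(2a)
x* = (4.0749 - 1)/(2*5) = 0.3075
f*(4.0749) = (y-b)^2/(4a) = (4.0749 - 1)^2/(4*5)
= 9.455/20 = 0.4728


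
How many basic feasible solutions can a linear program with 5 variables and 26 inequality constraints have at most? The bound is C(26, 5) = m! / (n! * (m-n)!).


Each vertex corresponds to some choice of n active constraints out of m, so the number of vertices is at most C(m, n) = m! / (n!(m-n)!).
m = 26, n = 5
Numerator: 26 * 25 * 24 * 23 * 22
Denominator: 5! = 120
C(26, 5) = 65780


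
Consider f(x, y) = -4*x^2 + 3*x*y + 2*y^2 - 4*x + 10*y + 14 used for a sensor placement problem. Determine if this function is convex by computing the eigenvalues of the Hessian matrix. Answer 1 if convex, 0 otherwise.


The Hessian of f(x,y) = -4*x^2 + 3*x*y + 2*y^2 - 4*x + 10*y + 14 is:
H = [[-8, 3], [3, 4]]
Trace = -8 + 4 = -4
Determinant = -8*4 - (3)^2 = -41
Discriminant = (-4)^2 - 4*-41 = 180.0
Eigenvalues: lambda_1 = -8.7082, lambda_2 = 4.7082
The function is not convex.

0


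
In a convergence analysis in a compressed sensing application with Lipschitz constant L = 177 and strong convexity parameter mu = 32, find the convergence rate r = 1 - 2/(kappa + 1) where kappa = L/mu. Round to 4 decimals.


Step 1: Compute the condition number.
kappa = L/mu = 177/32 = 5.5313
Step 2: Compute the convergence rate.
r = 1 - 2/(kappa + 1) = 1 - 2*mu/(L + mu) = (L - mu)/(L + mu) = 145/209 = 0.6938


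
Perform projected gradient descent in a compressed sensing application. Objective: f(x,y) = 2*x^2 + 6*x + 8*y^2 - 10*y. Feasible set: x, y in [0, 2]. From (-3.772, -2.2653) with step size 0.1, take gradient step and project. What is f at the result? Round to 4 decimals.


Step 1: Compute gradient at (-3.772, -2.2653).
grad_x = 2*2*-3.772 + 6 = -9.088
grad_y = 2*8*-2.2653 - 10 = -46.2448
Step 2: Gradient step.
x_raw = -3.772 - 0.1*-9.088 = -2.8632
y_raw = -2.2653 - 0.1*-46.2448 = 2.3592
Step 3: Project onto [0, 2].
x_proj = clip(-2.8632) = 0.0
y_proj = clip(2.3592) = 2.0
Step 4: Evaluate f.
f(0.0, 2.0) = 12.0


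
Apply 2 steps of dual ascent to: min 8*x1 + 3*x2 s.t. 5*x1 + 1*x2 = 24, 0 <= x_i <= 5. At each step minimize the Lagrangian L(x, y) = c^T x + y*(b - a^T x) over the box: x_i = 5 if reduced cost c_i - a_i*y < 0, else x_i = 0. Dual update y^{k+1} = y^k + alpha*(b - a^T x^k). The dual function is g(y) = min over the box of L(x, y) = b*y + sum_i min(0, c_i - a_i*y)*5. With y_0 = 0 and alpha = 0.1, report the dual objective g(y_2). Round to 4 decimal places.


Dual ascent for LP: min 8*x1 + 3*x2, 5*x1 + 1*x2 = 24, 0 <= x_i <= 5
Step 1: y^k = 0.0, reduced costs: (8.0, 3.0)
  x^k = (0.0, 0.0), subgradient = b - a^T x = 24.0
  y^{k+1} = 0.0 + 0.1*24.0 = 2.4
Step 2: y^k = 2.4, reduced costs: (-4.0, 0.6)
  x^k = (5.0, 0.0), subgradient = b - a^T x = -1.0
  y^{k+1} = 2.4 + 0.1*-1.0 = 2.3
Dual objective at y_2 = 2.3: reduced costs (-3.5, 0.7), box minimizer x = (5.0, 0.0)
g(y_2) = b*y + (c1 - a1*y)*x1 + (c2 - a2*y)*x2 = 24*2.3 + (-3.5)*5.0 + 0.7*0.0 = 55.2 - 17.5 + 0.0 = 37.7


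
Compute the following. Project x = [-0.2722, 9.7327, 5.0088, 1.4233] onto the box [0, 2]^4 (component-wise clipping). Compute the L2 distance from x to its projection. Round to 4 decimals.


Project each component onto [0, 2].
clip(-0.2722) = 0.0, clip(9.7327) = 2.0, clip(5.0088) = 2.0, clip(1.4233) = 1.4233
Projection = [0.0, 2.0, 2.0, 1.4233]
Squared diffs: [0.0741, 59.7946, 9.0529, 0.0]
Distance = sqrt(68.9216) = 8.3019


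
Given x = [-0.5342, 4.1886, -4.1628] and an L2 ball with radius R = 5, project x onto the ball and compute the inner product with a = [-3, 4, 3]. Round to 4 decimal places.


Step 1: Compute ||x|| (intermediates to 6 decimals).
||x|| = sqrt((-0.5342)^2 + 4.1886^2 + (-4.1628)^2) = 5.929472
Step 2: Project.
Since ||x|| > R, scale = R/||x|| = 5/5.929472 = 0.843245, proj(x) = scale * x
proj(x) = [-0.450461, 3.532016, -3.51026]
Step 3: Dot product.
a^T * proj(x) = -3*(-0.450461) + 4*3.532016 + 3*(-3.51026) = 4.9487


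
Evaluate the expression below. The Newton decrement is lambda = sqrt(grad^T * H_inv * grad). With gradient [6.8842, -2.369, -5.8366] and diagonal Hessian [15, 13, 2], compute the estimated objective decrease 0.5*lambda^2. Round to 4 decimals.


Step 1: H is diagonal, so H^(-1) * g = [0.4589, -0.1822, -2.9183].
Step 2: g^T H^(-1) g = sum_i g_i^2 / H_ii
  = (6.8842)^2/15 + (-2.369)^2/13 + (-5.8366)^2/2
  = 3.1595 + 0.4317 + 17.0329 = 20.6241
Step 3: Objective decrease = 0.5 * g^T H^(-1) g = 10.3121


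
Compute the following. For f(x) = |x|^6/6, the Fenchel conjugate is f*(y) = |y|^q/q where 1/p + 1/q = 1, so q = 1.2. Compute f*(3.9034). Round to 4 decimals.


The conjugate exponent q satisfies 1/p + 1/q = 1.
p = 6, so q = 6/(6 - 1) = 1.2
|y|^q = 3.9034^1.2 = 5.1254
f*(3.9034) = 5.1254 / 1.2 = 4.2712


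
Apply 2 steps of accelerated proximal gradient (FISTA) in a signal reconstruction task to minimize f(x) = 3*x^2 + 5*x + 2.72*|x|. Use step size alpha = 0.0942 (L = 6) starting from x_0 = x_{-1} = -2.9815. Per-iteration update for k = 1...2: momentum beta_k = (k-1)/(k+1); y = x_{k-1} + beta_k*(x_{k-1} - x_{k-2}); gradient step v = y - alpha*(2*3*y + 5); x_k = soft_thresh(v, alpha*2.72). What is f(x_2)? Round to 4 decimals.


FISTA on f(x) = 3*x^2 + 5*x + 2.72*|x|
L = 6, alpha = 0.0942
Iteration 1: beta = 0.0, y = -2.9815 + 0.0*(-2.9815 + 2.9815) = -2.9815
  grad(y) = -12.889, v = y - alpha*grad = -1.7674
  prox(v) = soft_thresh(-1.7674, 0.2562) = -1.5111
Iteration 2: beta = 0.3333, y = -1.5111 + 0.3333*(-1.5111 + 2.9815) = -1.021
  grad(y) = -1.1261, v = y - alpha*grad = -0.9149
  prox(v) = soft_thresh(-0.9149, 0.2562) = -0.6587
f(x_2) = 3*(-0.6587)^2 + 5*(-0.6587) + 2.72*|-0.6587| = -0.2002


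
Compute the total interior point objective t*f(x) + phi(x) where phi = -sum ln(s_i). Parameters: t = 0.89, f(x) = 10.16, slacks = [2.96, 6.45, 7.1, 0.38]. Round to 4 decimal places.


Step 1: Compute log-barrier.
ln values: [1.0852, 1.8641, 1.9601, -0.9676]
phi = -(1.0852 + 1.8641 + 1.9601 - 0.9676) = -3.9418
Step 2: Compute augmented objective.
t*f(x) = 0.89*10.16 = 9.0424
Total = 9.0424 - 3.9418 = 5.1006


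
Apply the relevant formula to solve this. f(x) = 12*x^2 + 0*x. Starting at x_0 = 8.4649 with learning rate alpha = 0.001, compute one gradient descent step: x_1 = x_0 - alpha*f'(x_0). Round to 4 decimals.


We compute the gradient at x_0 and apply the update.
f'(x) = 24*x + 0
f'(8.4649) = 24*8.4649 + 0 = 203.1576
x_1 = 8.4649 - 0.001*203.1576 = 8.2617


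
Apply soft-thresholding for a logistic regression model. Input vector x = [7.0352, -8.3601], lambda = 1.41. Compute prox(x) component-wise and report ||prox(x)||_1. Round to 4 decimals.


Soft-thresholding with lambda = 1.41:
prox(7.0352) = sign(7.0352)*max(|7.0352| - 1.41, 0) = 5.6252
prox(-8.3601) = sign(-8.3601)*max(|-8.3601| - 1.41, 0) = -6.9501
prox(x) = [5.6252, -6.9501]
||prox(x)||_1 = 5.6252 + 6.9501 = 12.5753


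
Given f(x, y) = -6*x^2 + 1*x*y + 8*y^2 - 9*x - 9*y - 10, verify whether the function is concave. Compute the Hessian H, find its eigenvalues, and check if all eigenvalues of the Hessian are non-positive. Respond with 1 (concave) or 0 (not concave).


The Hessian of f(x,y) = -6*x^2 + 1*x*y + 8*y^2 - 9*x - 9*y - 10 is:
H = [[-12, 1], [1, 16]]
Trace = -12 + 16 = 4
Determinant = -12*16 - (1)^2 = -193
Discriminant = (4)^2 - 4*-193 = 788.0
Eigenvalues: lambda_1 = -12.0357, lambda_2 = 16.0357
The function is not concave.

0


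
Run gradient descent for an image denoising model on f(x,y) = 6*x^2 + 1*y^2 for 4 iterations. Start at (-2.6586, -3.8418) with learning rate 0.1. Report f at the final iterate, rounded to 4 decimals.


Gradient descent on f(x,y) = 6*x^2 + 1*y^2.
Starting point: (-2.6586, -3.8418), alpha = 0.1
Step 1: grad_x = 2*6*-2.6586 = -31.9032, grad_y = 2*1*-3.8418 = -7.6836
  x_1 = -2.6586 - 0.1*-31.9032 = 0.5317
  y_1 = -3.8418 - 0.1*-7.6836 = -3.0734
Step 2: grad_x = 2*6*0.5317 = 6.3806, grad_y = 2*1*-3.0734 = -6.1469
  x_2 = 0.5317 - 0.1*6.3806 = -0.1063
  y_2 = -3.0734 - 0.1*-6.1469 = -2.4588
Step 3: grad_x = 2*6*-0.1063 = -1.2761, grad_y = 2*1*-2.4588 = -4.9175
  x_3 = -0.1063 - 0.1*-1.2761 = 0.0213
  y_3 = -2.4588 - 0.1*-4.9175 = -1.967
Step 4: grad_x = 2*6*0.0213 = 0.2552, grad_y = 2*1*-1.967 = -3.934
  x_4 = 0.0213 - 0.1*0.2552 = -0.0043
  y_4 = -1.967 - 0.1*-3.934 = -1.5736
f(-0.0043, -1.5736) = 6*(-0.0043)^2 + 1*(-1.5736)^2 = 2.4763


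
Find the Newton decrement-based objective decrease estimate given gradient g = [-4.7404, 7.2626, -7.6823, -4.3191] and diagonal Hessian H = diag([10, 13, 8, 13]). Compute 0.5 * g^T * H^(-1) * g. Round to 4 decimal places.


Step 1: H is diagonal, so H^(-1) * g = [-0.474, 0.5587, -0.9603, -0.3322].
Step 2: g^T H^(-1) g = sum_i g_i^2 / H_ii
  = (-4.7404)^2/10 + (7.2626)^2/13 + (-7.6823)^2/8 + (-4.3191)^2/13
  = 2.2471 + 4.0573 + 7.3772 + 1.435 = 15.1167
Step 3: Objective decrease = 0.5 * g^T H^(-1) g = 7.5583


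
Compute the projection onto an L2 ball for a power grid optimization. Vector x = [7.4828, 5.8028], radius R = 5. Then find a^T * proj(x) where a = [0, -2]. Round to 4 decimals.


Step 1: Compute ||x|| (intermediates to 6 decimals).
||x|| = sqrt(7.4828^2 + 5.8028^2) = 9.469149
Step 2: Project.
Since ||x|| > R, scale = R/||x|| = 5/9.469149 = 0.528031, proj(x) = scale * x
proj(x) = [3.95115, 3.064058]
Step 3: Dot product.
a^T * proj(x) = 0*3.95115 - 2*3.064058 = -6.1281


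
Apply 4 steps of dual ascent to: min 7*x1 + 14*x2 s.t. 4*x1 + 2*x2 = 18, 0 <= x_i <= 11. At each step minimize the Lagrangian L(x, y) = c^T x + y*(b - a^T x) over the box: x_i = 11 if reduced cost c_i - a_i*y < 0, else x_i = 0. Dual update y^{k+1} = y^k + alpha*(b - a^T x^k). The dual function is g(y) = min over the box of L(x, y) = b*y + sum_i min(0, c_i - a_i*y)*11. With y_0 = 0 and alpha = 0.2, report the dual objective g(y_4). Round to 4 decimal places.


Dual ascent for LP: min 7*x1 + 14*x2, 4*x1 + 2*x2 = 18, 0 <= x_i <= 11
Step 1: y^k = 0.0, reduced costs: (7.0, 14.0)
  x^k = (0.0, 0.0), subgradient = b - a^T x = 18.0
  y^{k+1} = 0.0 + 0.2*18.0 = 3.6
Step 2: y^k = 3.6, reduced costs: (-7.4, 6.8)
  x^k = (11.0, 0.0), subgradient = b - a^T x = -26.0
  y^{k+1} = 3.6 + 0.2*-26.0 = -1.6
Step 3: y^k = -1.6, reduced costs: (13.4, 17.2)
  x^k = (0.0, 0.0), subgradient = b - a^T x = 18.0
  y^{k+1} = -1.6 + 0.2*18.0 = 2.0
Step 4: y^k = 2.0, reduced costs: (-1.0, 10.0)
  x^k = (11.0, 0.0), subgradient = b - a^T x = -26.0
  y^{k+1} = 2.0 + 0.2*-26.0 = -3.2
Dual objective at y_4 = -3.2: reduced costs (19.8, 20.4), box minimizer x = (0.0, 0.0)
g(y_4) = b*y + (c1 - a1*y)*x1 + (c2 - a2*y)*x2 = 18*(-3.2) + 19.8*0.0 + 20.4*0.0 = -57.6 + 0.0 + 0.0 = -57.6


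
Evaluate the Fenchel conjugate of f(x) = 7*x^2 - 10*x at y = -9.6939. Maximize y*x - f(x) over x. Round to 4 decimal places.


f*(y) = sup_x {y*x - a*x^2 - b*x} = sup_x {(y-b)*x - a*x^2}
FOC: (y - b) - 2a*x = 0 => x* = (y - b)/(2a)
x* = (-9.6939 + 10)/(2*7) = 0.0219
f*(-9.6939) = (y-b)^2/(4a) = (-9.6939 + 10)^2/(4*7)
= 0.0937/28 = 0.0033


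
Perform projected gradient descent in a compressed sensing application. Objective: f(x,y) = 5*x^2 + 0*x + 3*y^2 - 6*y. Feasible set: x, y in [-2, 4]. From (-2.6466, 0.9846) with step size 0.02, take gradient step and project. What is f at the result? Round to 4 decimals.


Step 1: Compute gradient at (-2.6466, 0.9846).
grad_x = 2*5*-2.6466 + 0 = -26.466
grad_y = 2*3*0.9846 - 6 = -0.0924
Step 2: Gradient step.
x_raw = -2.6466 - 0.02*-26.466 = -2.1173
y_raw = 0.9846 - 0.02*-0.0924 = 0.9864
Step 3: Project onto [-2, 4].
x_proj = clip(-2.1173) = -2.0
y_proj = clip(0.9864) = 0.9864
Step 4: Evaluate f.
f(-2.0, 0.9864) = 17.0006


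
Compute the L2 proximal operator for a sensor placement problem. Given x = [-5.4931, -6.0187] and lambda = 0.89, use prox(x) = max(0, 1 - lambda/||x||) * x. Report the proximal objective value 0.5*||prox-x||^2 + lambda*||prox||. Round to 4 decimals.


Step 1: Compute ||x||.
||x|| = 8.1486
Step 2: Compute scaling factor.
scale = max(0, 1 - 0.89/8.1486) = 0.8908
Step 3: prox(x) = [-4.8931, -5.3613]
||prox(x)|| = 7.2586
Step 4: Proximal objective.
0.5*||prox-x||^2 = 0.3961
lambda*||prox|| = 6.4602
Total = 6.8562


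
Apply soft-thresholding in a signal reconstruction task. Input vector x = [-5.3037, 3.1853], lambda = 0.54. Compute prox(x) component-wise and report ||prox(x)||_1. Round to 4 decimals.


Soft-thresholding with lambda = 0.54:
prox(-5.3037) = sign(-5.3037)*max(|-5.3037| - 0.54, 0) = -4.7637
prox(3.1853) = sign(3.1853)*max(|3.1853| - 0.54, 0) = 2.6453
prox(x) = [-4.7637, 2.6453]
||prox(x)||_1 = 4.7637 + 2.6453 = 7.409


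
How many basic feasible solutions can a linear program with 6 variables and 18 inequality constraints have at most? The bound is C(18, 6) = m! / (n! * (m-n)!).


Each vertex corresponds to some choice of n active constraints out of m, so the number of vertices is at most C(m, n) = m! / (n!(m-n)!).
m = 18, n = 6
Numerator: 18 * 17 * 16 * 15 * 14 * 13
Denominator: 6! = 720
C(18, 6) = 18564


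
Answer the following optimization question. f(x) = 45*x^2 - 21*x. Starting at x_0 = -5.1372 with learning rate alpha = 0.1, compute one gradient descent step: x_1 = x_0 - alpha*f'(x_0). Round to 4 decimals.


We compute the gradient at x_0 and apply the update.
f'(x) = 90*x - 21
f'(-5.1372) = 90*-5.1372 - 21 = -483.348
x_1 = -5.1372 - 0.1*-483.348 = 43.1976


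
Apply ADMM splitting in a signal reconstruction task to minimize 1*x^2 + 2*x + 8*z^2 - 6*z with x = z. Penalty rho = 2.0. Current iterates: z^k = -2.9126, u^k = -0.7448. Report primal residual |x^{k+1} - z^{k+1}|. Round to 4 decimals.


ADMM iteration with rho = 2.0, z^k = -2.9126, u^k = -0.7448
Step 1: x-update.
Minimize 1*x^2 + 2*x + (2.0/2)*(x + 2.9126 - 0.7448)^2
FOC: (2*1 + 2.0)*x = -2 + 2.0*(-2.9126 + 0.7448)
x^{k+1} = -1.5839
Step 2: z-update.
Minimize 8*z^2 - 6*z + (2.0/2)*(-1.5839 - z - 0.7448)^2
FOC: (2*8 + 2.0)*z = 6 + 2.0*(-1.5839 - 0.7448)
z^{k+1} = 0.0746
Step 3: u-update.
u^{k+1} = -0.7448 - 1.5839 - 0.0746 = -2.4033
Step 4: Primal residual = |-1.5839 - 0.0746| = 1.6585


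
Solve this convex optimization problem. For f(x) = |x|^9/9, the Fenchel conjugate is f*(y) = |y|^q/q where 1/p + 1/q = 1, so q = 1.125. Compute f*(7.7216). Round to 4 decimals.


The conjugate exponent q satisfies 1/p + 1/q = 1.
p = 9, so q = 9/(9 - 1) = 1.125
|y|^q = 7.7216^1.125 = 9.9694
f*(7.7216) = 9.9694 / 1.125 = 8.8617


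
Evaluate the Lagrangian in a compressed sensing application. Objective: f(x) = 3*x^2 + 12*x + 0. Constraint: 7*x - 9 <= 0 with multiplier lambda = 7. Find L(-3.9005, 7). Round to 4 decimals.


Step 1: Evaluate f(x).
f(-3.9005) = 3*(-3.9005)^2 + 12*(-3.9005) + 0 = -1.1643
Step 2: Evaluate g(x).
g(-3.9005) = 7*-3.9005 - 9 = -36.3035
Step 3: Compute Lagrangian.
L = -1.1643 + 7*-36.3035 = -255.2888


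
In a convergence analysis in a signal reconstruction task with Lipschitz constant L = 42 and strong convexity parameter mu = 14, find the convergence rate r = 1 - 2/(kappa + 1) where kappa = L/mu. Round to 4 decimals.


Step 1: Compute the condition number.
kappa = L/mu = 42/14 = 3.0
Step 2: Compute the convergence rate.
r = 1 - 2/(kappa + 1) = 1 - 2*mu/(L + mu) = (L - mu)/(L + mu) = 28/56 = 0.5


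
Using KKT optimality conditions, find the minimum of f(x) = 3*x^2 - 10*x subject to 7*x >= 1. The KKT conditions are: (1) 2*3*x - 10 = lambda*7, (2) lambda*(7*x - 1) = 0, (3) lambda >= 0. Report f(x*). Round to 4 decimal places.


Step 1: Try lambda = 0 (constraint inactive).
Stationarity: 2*3*x - 10 = 0
x* = 10/(2*3) = 5/3 = 1.6667 (rounded; the exact value 5/3 is used below)
Check constraint: 7*1.6667 = 11.6669 >= 1 -- satisfied.
Step 2: Compute optimal value.
f(x*) = 3*(5/3)^2 - 10*(5/3) = -8.3333


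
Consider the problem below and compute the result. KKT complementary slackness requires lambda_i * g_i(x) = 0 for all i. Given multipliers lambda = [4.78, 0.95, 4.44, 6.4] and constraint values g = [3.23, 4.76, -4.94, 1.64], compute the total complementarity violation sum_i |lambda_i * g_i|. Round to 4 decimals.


KKT complementary slackness check:
lambda_1 * g_1 = 4.78 * 3.23 = 15.4394
lambda_2 * g_2 = 0.95 * 4.76 = 4.522
lambda_3 * g_3 = 4.44 * -4.94 = -21.9336
lambda_4 * g_4 = 6.4 * 1.64 = 10.496
Total violation = 15.4394 + 4.522 + 21.9336 + 10.496 = 52.391


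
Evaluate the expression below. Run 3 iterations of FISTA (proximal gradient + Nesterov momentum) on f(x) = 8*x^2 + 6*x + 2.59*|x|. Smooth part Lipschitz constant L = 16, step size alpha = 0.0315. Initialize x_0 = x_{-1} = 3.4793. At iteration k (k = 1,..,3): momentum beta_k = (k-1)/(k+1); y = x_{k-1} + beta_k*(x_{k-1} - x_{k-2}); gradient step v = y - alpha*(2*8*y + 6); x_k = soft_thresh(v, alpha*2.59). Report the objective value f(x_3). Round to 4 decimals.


FISTA on f(x) = 8*x^2 + 6*x + 2.59*|x|
L = 16, alpha = 0.0315
Iteration 1: beta = 0.0, y = 3.4793 + 0.0*(3.4793 - 3.4793) = 3.4793
  grad(y) = 61.6688, v = y - alpha*grad = 1.5367
  prox(v) = soft_thresh(1.5367, 0.0816) = 1.4551
Iteration 2: beta = 0.3333, y = 1.4551 + 0.3333*(1.4551 - 3.4793) = 0.7804
  grad(y) = 18.4869, v = y - alpha*grad = 0.1981
  prox(v) = soft_thresh(0.1981, 0.0816) = 0.1165
Iteration 3: beta = 0.5, y = 0.1165 + 0.5*(0.1165 - 1.4551) = -0.5528
  grad(y) = -2.845, v = y - alpha*grad = -0.4632
  prox(v) = soft_thresh(-0.4632, 0.0816) = -0.3816
f(x_3) = 8*(-0.3816)^2 + 6*(-0.3816) + 2.59*|-0.3816| = -0.1363


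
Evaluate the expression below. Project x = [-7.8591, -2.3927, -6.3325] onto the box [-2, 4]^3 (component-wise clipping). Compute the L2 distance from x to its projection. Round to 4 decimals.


Project each component onto [-2, 4].
clip(-7.8591) = -2.0, clip(-2.3927) = -2.0, clip(-6.3325) = -2.0
Projection = [-2.0, -2.0, -2.0]
Squared diffs: [34.3291, 0.1542, 18.7706]
Distance = sqrt(53.2539) = 7.2975


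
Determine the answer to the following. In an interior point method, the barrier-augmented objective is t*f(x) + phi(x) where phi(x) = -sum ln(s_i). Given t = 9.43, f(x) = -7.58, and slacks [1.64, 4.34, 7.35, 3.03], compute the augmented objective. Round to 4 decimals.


Step 1: Compute log-barrier.
ln values: [0.4947, 1.4679, 1.9947, 1.1086]
phi = -(0.4947 + 1.4679 + 1.9947 + 1.1086) = -5.0658
Step 2: Compute augmented objective.
t*f(x) = 9.43*-7.58 = -71.4794
Total = -71.4794 - 5.0658 = -76.5452


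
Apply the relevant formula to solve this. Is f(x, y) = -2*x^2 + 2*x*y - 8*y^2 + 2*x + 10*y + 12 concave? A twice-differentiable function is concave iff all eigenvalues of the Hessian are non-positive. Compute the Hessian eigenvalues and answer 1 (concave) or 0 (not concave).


The Hessian of f(x,y) = -2*x^2 + 2*x*y - 8*y^2 + 2*x + 10*y + 12 is:
H = [[-4, 2], [2, -16]]
Trace = -4 - 16 = -20
Determinant = -4*-16 - (2)^2 = 60
Discriminant = (-20)^2 - 4*60 = 160.0
Eigenvalues: lambda_1 = -16.3246, lambda_2 = -3.6754
The function is concave.

1
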